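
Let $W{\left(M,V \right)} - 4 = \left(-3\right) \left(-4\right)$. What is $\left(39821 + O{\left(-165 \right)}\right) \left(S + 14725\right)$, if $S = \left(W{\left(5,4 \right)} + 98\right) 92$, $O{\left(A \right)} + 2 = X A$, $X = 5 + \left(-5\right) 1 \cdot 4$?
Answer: $1066358622$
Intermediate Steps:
$W{\left(M,V \right)} = 16$ ($W{\left(M,V \right)} = 4 - -12 = 4 + 12 = 16$)
$X = -15$ ($X = 5 - 20 = -15$)
$O{\left(A \right)} = -2 - 15 A$
$S = 10488$ ($S = \left(16 + 98\right) 92 = 114 \cdot 92 = 10488$)
$\left(39821 + O{\left(-165 \right)}\right) \left(S + 14725\right) = \left(39821 - -2473\right) \left(10488 + 14725\right) = \left(39821 + \left(-2 + 2475\right)\right) 25213 = \left(39821 + 2473\right) 25213 = 42294 \cdot 25213 = 1066358622$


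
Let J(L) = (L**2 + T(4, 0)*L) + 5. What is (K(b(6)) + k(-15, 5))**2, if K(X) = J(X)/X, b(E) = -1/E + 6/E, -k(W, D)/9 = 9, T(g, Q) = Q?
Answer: 198025/36 ≈ 5500.7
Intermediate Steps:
k(W, D) = -81 (k(W, D) = -9*9 = -81)
b(E) = 5/E
J(L) = 5 + L**2 (J(L) = (L**2 + 0*L) + 5 = (L**2 + 0) + 5 = L**2 + 5 = 5 + L**2)
K(X) = (5 + X**2)/X
(K(b(6)) + k(-15, 5))**2 = ((5/6 + 5/((5/6))) - 81)**2 = ((5*(1/6) + 5/((5*(1/6)))) - 81)**2 = ((5/6 + 5/(5/6)) - 81)**2 = ((5/6 + 5*(6/5)) - 81)**2 = ((5/6 + 6) - 81)**2 = (41/6 - 81)**2 = (-445/6)**2 = 198025/36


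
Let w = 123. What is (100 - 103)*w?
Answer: -369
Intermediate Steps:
(100 - 103)*w = (100 - 103)*123 = -3*123 = -369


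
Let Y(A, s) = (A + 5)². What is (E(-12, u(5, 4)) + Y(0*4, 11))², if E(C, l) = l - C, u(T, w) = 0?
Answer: 1369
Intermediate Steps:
Y(A, s) = (5 + A)²
(E(-12, u(5, 4)) + Y(0*4, 11))² = ((0 - 1*(-12)) + (5 + 0*4)²)² = ((0 + 12) + (5 + 0)²)² = (12 + 5²)² = (12 + 25)² = 37² = 1369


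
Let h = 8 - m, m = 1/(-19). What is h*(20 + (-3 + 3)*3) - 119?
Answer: 799/19 ≈ 42.053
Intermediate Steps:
m = -1/19 ≈ -0.052632
h = 153/19 (h = 8 - 1*(-1/19) = 8 + 1/19 = 153/19 ≈ 8.0526)
h*(20 + (-3 + 3)*3) - 119 = 153*(20 + (-3 + 3)*3)/19 - 119 = 153*(20 + 0*3)/19 - 119 = 153*(20 + 0)/19 - 119 = (153/19)*20 - 119 = 3060/19 - 119 = 799/19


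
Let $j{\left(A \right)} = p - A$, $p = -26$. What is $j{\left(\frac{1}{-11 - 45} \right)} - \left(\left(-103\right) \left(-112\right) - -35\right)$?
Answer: $- \frac{649431}{56} \approx -11597.0$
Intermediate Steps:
$j{\left(A \right)} = -26 - A$
$j{\left(\frac{1}{-11 - 45} \right)} - \left(\left(-103\right) \left(-112\right) - -35\right) = \left(-26 - \frac{1}{-11 - 45}\right) - \left(\left(-103\right) \left(-112\right) - -35\right) = \left(-26 - \frac{1}{-56}\right) - \left(11536 + 35\right) = \left(-26 - - \frac{1}{56}\right) - 11571 = \left(-26 + \frac{1}{56}\right) - 11571 = - \frac{1455}{56} - 11571 = - \frac{649431}{56}$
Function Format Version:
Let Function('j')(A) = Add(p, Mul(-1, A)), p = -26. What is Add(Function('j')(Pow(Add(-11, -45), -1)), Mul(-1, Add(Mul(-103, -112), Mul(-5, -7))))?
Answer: Rational(-649431, 56) ≈ -11597.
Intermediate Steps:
Function('j')(A) = Add(-26, Mul(-1, A))
Add(Function('j')(Pow(Add(-11, -45), -1)), Mul(-1, Add(Mul(-103, -112), Mul(-5, -7)))) = Add(Add(-26, Mul(-1, Pow(Add(-11, -45), -1))), Mul(-1, Add(Mul(-103, -112), Mul(-5, -7)))) = Add(Add(-26, Mul(-1, Pow(-56, -1))), Mul(-1, Add(11536, 35))) = Add(Add(-26, Mul(-1, Rational(-1, 56))), Mul(-1, 11571)) = Add(Add(-26, Rational(1, 56)), -11571) = Add(Rational(-1455, 56), -11571) = Rational(-649431, 56)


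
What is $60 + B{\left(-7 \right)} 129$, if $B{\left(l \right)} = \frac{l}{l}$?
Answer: $189$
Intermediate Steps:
$B{\left(l \right)} = 1$
$60 + B{\left(-7 \right)} 129 = 60 + 1 \cdot 129 = 60 + 129 = 189$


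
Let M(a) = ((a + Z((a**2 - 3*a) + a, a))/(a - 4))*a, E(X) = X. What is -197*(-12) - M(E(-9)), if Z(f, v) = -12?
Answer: 30921/13 ≈ 2378.5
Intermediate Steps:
M(a) = a*(-12 + a)/(-4 + a) (M(a) = ((a - 12)/(a - 4))*a = ((-12 + a)/(-4 + a))*a = a*(-12 + a)/(-4 + a))
-197*(-12) - M(E(-9)) = -197*(-12) - (-9)*(-12 - 9)/(-4 - 9) = 2364 - (-9)*(-21)/(-13) = 2364 - (-9)*(-1)*(-21)/13 = 2364 - 1*(-189/13) = 2364 + 189/13 = 30921/13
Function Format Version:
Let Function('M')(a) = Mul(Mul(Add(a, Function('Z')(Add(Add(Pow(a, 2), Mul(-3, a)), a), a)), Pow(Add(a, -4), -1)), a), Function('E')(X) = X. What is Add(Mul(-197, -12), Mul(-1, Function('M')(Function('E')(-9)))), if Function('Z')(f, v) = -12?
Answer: Rational(30921, 13) ≈ 2378.5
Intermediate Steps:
Function('M')(a) = Mul(a, Pow(Add(-4, a), -1), Add(-12, a)) (Function('M')(a) = Mul(Mul(Add(a, -12), Pow(Add(a, -4), -1)), a) = Mul(Mul(Add(-12, a), Pow(Add(-4, a), -1)), a) = Mul(Mul(Pow(Add(-4, a), -1), Add(-12, a)), a) = Mul(a, Pow(Add(-4, a), -1), Add(-12, a)))
Add(Mul(-197, -12), Mul(-1, Function('M')(Function('E')(-9)))) = Add(Mul(-197, -12), Mul(-1, Mul(-9, Pow(Add(-4, -9), -1), Add(-12, -9)))) = Add(2364, Mul(-1, Mul(-9, Pow(-13, -1), -21))) = Add(2364, Mul(-1, Mul(-9, Rational(-1, 13), -21))) = Add(2364, Mul(-1, Rational(-189, 13))) = Add(2364, Rational(189, 13)) = Rational(30921, 13)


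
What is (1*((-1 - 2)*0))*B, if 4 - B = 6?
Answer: 0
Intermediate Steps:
B = -2 (B = 4 - 1*6 = 4 - 6 = -2)
(1*((-1 - 2)*0))*B = (1*((-1 - 2)*0))*(-2) = (1*(-3*0))*(-2) = (1*0)*(-2) = 0*(-2) = 0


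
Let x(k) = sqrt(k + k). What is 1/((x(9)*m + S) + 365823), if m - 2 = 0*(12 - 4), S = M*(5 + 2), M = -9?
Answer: 5080/1858060799 - sqrt(2)/22296729588 ≈ 2.7340e-6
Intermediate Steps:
S = -63 (S = -9*(5 + 2) = -9*7 = -63)
x(k) = sqrt(2)*sqrt(k) (x(k) = sqrt(2*k) = sqrt(2)*sqrt(k))
m = 2 (m = 2 + 0*(12 - 4) = 2 + 0*8 = 2 + 0 = 2)
1/((x(9)*m + S) + 365823) = 1/(((sqrt(2)*sqrt(9))*2 - 63) + 365823) = 1/(((sqrt(2)*3)*2 - 63) + 365823) = 1/(((3*sqrt(2))*2 - 63) + 365823) = 1/((6*sqrt(2) - 63) + 365823) = 1/((-63 + 6*sqrt(2)) + 365823) = 1/(365760 + 6*sqrt(2))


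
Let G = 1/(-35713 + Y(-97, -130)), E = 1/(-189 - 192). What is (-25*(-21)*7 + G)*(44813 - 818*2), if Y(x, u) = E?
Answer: 2159042270160213/13606654 ≈ 1.5868e+8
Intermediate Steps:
E = -1/381 (E = 1/(-381) = -1/381 ≈ -0.0026247)
Y(x, u) = -1/381
G = -381/13606654 (G = 1/(-35713 - 1/381) = 1/(-13606654/381) = -381/13606654 ≈ -2.8001e-5)
(-25*(-21)*7 + G)*(44813 - 818*2) = (-25*(-21)*7 - 381/13606654)*(44813 - 818*2) = (525*7 - 381/13606654)*(44813 - 1636) = (3675 - 381/13606654)*43177 = (50004453069/13606654)*43177 = 2159042270160213/13606654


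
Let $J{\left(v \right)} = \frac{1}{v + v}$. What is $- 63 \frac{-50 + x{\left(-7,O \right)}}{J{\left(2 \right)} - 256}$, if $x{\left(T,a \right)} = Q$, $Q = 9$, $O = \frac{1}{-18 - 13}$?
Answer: $- \frac{3444}{341} \approx -10.1$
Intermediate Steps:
$J{\left(v \right)} = \frac{1}{2 v}$
$O = - \frac{1}{31}$ ($O = \frac{1}{-31} = - \frac{1}{31} \approx -0.032258$)
$x{\left(T,a \right)} = 9$
$- 63 \frac{-50 + x{\left(-7,O \right)}}{J{\left(2 \right)} - 256} = - 63 \frac{-50 + 9}{\frac{1}{2 \cdot 2} - 256} = - 63 \left(- \frac{41}{\frac{1}{2} \cdot \frac{1}{2} - 256}\right) = - 63 \left(- \frac{41}{\frac{1}{4} - 256}\right) = - 63 \left(- \frac{41}{- \frac{1023}{4}}\right) = - 63 \left(\left(-41\right) \left(- \frac{4}{1023}\right)\right) = \left(-63\right) \frac{164}{1023} = - \frac{3444}{341}$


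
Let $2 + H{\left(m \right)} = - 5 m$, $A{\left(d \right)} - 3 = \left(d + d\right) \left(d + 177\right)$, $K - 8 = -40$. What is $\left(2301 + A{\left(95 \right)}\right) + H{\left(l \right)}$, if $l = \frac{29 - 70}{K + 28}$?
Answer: $\frac{215723}{4} \approx 53931.0$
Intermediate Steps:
$K = -32$ ($K = 8 - 40 = -32$)
$l = \frac{41}{4}$ ($l = \frac{29 - 70}{-32 + 28} = - \frac{41}{-4} = \left(-41\right) \left(- \frac{1}{4}\right) = \frac{41}{4} \approx 10.25$)
$A{\left(d \right)} = 3 + 2 d \left(177 + d\right)$ ($A{\left(d \right)} = 3 + \left(d + d\right) \left(d + 177\right) = 3 + 2 d \left(177 + d\right)$)
$H{\left(m \right)} = -2 - 5 m$
$\left(2301 + A{\left(95 \right)}\right) + H{\left(l \right)} = \left(2301 + \left(3 + 2 \cdot 95^{2} + 354 \cdot 95\right)\right) - \frac{213}{4} = \left(2301 + \left(3 + 2 \cdot 9025 + 33630\right)\right) - \frac{213}{4} = \left(2301 + \left(3 + 18050 + 33630\right)\right) - \frac{213}{4} = \left(2301 + 51683\right) - \frac{213}{4} = 53984 - \frac{213}{4} = \frac{215723}{4}$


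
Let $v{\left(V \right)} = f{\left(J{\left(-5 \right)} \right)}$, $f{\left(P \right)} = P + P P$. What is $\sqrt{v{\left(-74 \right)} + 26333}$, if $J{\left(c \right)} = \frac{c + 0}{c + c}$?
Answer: $\frac{\sqrt{105335}}{2} \approx 162.28$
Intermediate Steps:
$J{\left(c \right)} = \frac{1}{2}$ ($J{\left(c \right)} = \frac{c}{2 c} = c \frac{1}{2 c} = \frac{1}{2}$)
$f{\left(P \right)} = P + P^{2}$
$v{\left(V \right)} = \frac{3}{4}$ ($v{\left(V \right)} = \frac{1 + \frac{1}{2}}{2} = \frac{1}{2} \cdot \frac{3}{2} = \frac{3}{4}$)
$\sqrt{v{\left(-74 \right)} + 26333} = \sqrt{\frac{3}{4} + 26333} = \sqrt{\frac{105335}{4}} = \frac{\sqrt{105335}}{2}$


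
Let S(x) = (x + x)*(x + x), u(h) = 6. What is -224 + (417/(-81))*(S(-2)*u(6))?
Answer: -6464/9 ≈ -718.22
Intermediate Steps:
S(x) = 4*x**2 (S(x) = (2*x)*(2*x) = 4*x**2)
-224 + (417/(-81))*(S(-2)*u(6)) = -224 + (417/(-81))*((4*(-2)**2)*6) = -224 + (417*(-1/81))*((4*4)*6) = -224 - 2224*6/27 = -224 - 139/27*96 = -224 - 4448/9 = -6464/9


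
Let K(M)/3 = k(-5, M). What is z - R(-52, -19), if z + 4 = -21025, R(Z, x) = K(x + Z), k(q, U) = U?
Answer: -20816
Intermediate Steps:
K(M) = 3*M
R(Z, x) = 3*Z + 3*x (R(Z, x) = 3*(x + Z) = 3*(Z + x) = 3*Z + 3*x)
z = -21029 (z = -4 - 21025 = -21029)
z - R(-52, -19) = -21029 - (3*(-52) + 3*(-19)) = -21029 - (-156 - 57) = -21029 - 1*(-213) = -21029 + 213 = -20816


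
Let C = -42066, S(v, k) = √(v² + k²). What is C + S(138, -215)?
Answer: -42066 + √65269 ≈ -41811.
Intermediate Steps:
S(v, k) = √(k² + v²)
C + S(138, -215) = -42066 + √((-215)² + 138²) = -42066 + √(46225 + 19044) = -42066 + √65269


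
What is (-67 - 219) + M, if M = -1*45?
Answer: -331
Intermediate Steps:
M = -45
(-67 - 219) + M = (-67 - 219) - 45 = -286 - 45 = -331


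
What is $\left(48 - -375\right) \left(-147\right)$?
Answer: $-62181$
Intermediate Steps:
$\left(48 - -375\right) \left(-147\right) = \left(48 + 375\right) \left(-147\right) = 423 \left(-147\right) = -62181$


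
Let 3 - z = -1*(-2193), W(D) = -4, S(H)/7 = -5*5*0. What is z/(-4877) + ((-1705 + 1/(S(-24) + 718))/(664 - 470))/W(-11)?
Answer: 7190567673/2717308336 ≈ 2.6462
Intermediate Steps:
S(H) = 0 (S(H) = 7*(-5*5*0) = 7*(-25*0) = 7*0 = 0)
z = -2190 (z = 3 - (-1)*(-2193) = 3 - 1*2193 = 3 - 2193 = -2190)
z/(-4877) + ((-1705 + 1/(S(-24) + 718))/(664 - 470))/W(-11) = -2190/(-4877) + ((-1705 + 1/(0 + 718))/(664 - 470))/(-4) = -2190*(-1/4877) + ((-1705 + 1/718)/194)*(-¼) = 2190/4877 + ((-1705 + 1/718)*(1/194))*(-¼) = 2190/4877 - 1224189/718*1/194*(-¼) = 2190/4877 - 1224189/139292*(-¼) = 2190/4877 + 1224189/557168 = 7190567673/2717308336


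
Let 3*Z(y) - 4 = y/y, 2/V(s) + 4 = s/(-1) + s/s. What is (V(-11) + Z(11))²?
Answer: 529/144 ≈ 3.6736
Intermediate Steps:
V(s) = 2/(-3 - s) (V(s) = 2/(-4 + (s/(-1) + s/s)) = 2/(-4 + (s*(-1) + 1)) = 2/(-4 + (-s + 1)) = 2/(-4 + (1 - s)) = 2/(-3 - s))
Z(y) = 5/3 (Z(y) = 4/3 + (y/y)/3 = 4/3 + (⅓)*1 = 4/3 + ⅓ = 5/3)
(V(-11) + Z(11))² = (-2/(3 - 11) + 5/3)² = (-2/(-8) + 5/3)² = (-2*(-⅛) + 5/3)² = (¼ + 5/3)² = (23/12)² = 529/144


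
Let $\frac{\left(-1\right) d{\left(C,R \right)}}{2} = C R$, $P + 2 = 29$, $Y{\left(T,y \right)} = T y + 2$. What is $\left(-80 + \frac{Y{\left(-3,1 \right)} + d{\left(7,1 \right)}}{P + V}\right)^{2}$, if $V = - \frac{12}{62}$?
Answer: $\frac{497959225}{76729} \approx 6489.8$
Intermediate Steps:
$Y{\left(T,y \right)} = 2 + T y$
$P = 27$ ($P = -2 + 29 = 27$)
$d{\left(C,R \right)} = - 2 C R$
$V = - \frac{6}{31}$ ($V = - \frac{12}{62} = \left(-1\right) \frac{6}{31} = - \frac{6}{31} \approx -0.19355$)
$\left(-80 + \frac{Y{\left(-3,1 \right)} + d{\left(7,1 \right)}}{P + V}\right)^{2} = \left(-80 + \frac{\left(2 - 3\right) - 14 \cdot 1}{27 - \frac{6}{31}}\right)^{2} = \left(-80 + \frac{\left(2 - 3\right) - 14}{\frac{831}{31}}\right)^{2} = \left(-80 + \left(-1 - 14\right) \frac{31}{831}\right)^{2} = \left(-80 - \frac{155}{277}\right)^{2} = \left(- \frac{22315}{277}\right)^{2} = \frac{497959225}{76729}$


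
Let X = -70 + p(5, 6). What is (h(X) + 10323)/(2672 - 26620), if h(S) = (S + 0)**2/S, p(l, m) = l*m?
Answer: -10283/23948 ≈ -0.42939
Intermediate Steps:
X = -40 (X = -70 + 5*6 = -70 + 30 = -40)
h(S) = S (h(S) = S**2/S = S)
(h(X) + 10323)/(2672 - 26620) = (-40 + 10323)/(2672 - 26620) = 10283/(-23948) = 10283*(-1/23948) = -10283/23948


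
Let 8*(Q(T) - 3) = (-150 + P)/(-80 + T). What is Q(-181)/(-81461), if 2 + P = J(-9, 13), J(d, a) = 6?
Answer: -3205/85045284 ≈ -3.7686e-5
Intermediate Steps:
P = 4 (P = -2 + 6 = 4)
Q(T) = 3 - 73/(4*(-80 + T)) (Q(T) = 3 + ((-150 + 4)/(-80 + T))/8 = 3 + (-146/(-80 + T))/8 = 3 - 73/(4*(-80 + T)))
Q(-181)/(-81461) = ((-1033 + 12*(-181))/(4*(-80 - 181)))/(-81461) = ((1/4)*(-1033 - 2172)/(-261))*(-1/81461) = ((1/4)*(-1/261)*(-3205))*(-1/81461) = (3205/1044)*(-1/81461) = -3205/85045284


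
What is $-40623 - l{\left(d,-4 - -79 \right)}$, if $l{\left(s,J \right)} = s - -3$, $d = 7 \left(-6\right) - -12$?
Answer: $-40596$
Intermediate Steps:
$d = -30$ ($d = -42 + 12 = -30$)
$l{\left(s,J \right)} = 3 + s$ ($l{\left(s,J \right)} = s + 3 = 3 + s$)
$-40623 - l{\left(d,-4 - -79 \right)} = -40623 - \left(3 - 30\right) = -40623 - -27 = -40623 + 27 = -40596$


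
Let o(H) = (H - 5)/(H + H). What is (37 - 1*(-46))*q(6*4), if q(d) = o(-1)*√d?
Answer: 498*√6 ≈ 1219.8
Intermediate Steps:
o(H) = (-5 + H)/(2*H) (o(H) = (-5 + H)/((2*H)) = (-5 + H)*(1/(2*H)) = (-5 + H)/(2*H))
q(d) = 3*√d (q(d) = ((½)*(-5 - 1)/(-1))*√d = ((½)*(-1)*(-6))*√d = 3*√d)
(37 - 1*(-46))*q(6*4) = (37 - 1*(-46))*(3*√(6*4)) = (37 + 46)*(3*√24) = 83*(3*(2*√6)) = 83*(6*√6) = 498*√6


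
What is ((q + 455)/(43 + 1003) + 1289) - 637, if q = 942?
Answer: 683389/1046 ≈ 653.34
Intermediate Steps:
((q + 455)/(43 + 1003) + 1289) - 637 = ((942 + 455)/(43 + 1003) + 1289) - 637 = (1397/1046 + 1289) - 637 = 1349691/1046 - 637 = 683389/1046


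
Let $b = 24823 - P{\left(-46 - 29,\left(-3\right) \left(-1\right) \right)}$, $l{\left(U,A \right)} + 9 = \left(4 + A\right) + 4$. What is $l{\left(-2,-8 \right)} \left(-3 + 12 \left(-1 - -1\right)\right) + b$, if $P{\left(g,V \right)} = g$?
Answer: $24925$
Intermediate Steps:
$l{\left(U,A \right)} = -1 + A$ ($l{\left(U,A \right)} = -9 + \left(\left(4 + A\right) + 4\right) = -9 + \left(8 + A\right) = -1 + A$)
$b = 24898$ ($b = 24823 - \left(-46 - 29\right) = 24823 - -75 = 24823 + 75 = 24898$)
$l{\left(-2,-8 \right)} \left(-3 + 12 \left(-1 - -1\right)\right) + b = \left(-1 - 8\right) \left(-3 + 12 \left(-1 - -1\right)\right) + 24898 = - 9 \left(-3 + 12 \left(-1 + 1\right)\right) + 24898 = - 9 \left(-3 + 12 \cdot 0\right) + 24898 = - 9 \left(-3 + 0\right) + 24898 = \left(-9\right) \left(-3\right) + 24898 = 27 + 24898 = 24925$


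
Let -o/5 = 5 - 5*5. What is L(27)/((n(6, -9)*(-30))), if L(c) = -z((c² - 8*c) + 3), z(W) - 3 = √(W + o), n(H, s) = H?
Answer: 1/60 + √154/90 ≈ 0.15455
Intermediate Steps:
o = 100 (o = -5*(5 - 5*5) = -5*(5 - 25) = -5*(-20) = 100)
z(W) = 3 + √(100 + W) (z(W) = 3 + √(W + 100) = 3 + √(100 + W))
L(c) = -3 - √(103 + c² - 8*c) (L(c) = -(3 + √(100 + ((c² - 8*c) + 3))) = -(3 + √(100 + (3 + c² - 8*c))) = -(3 + √(103 + c² - 8*c)) = -3 - √(103 + c² - 8*c))
L(27)/((n(6, -9)*(-30))) = (-3 - √(103 + 27² - 8*27))/((6*(-30))) = (-3 - √(103 + 729 - 216))/(-180) = (-3 - √616)*(-1/180) = (-3 - 2*√154)*(-1/180) = 1/60 + √154/90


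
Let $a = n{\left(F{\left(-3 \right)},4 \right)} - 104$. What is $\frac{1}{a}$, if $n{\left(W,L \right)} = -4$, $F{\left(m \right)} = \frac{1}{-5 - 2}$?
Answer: $- \frac{1}{108} \approx -0.0092593$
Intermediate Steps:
$F{\left(m \right)} = - \frac{1}{7}$ ($F{\left(m \right)} = \frac{1}{-7} = - \frac{1}{7}$)
$a = -108$ ($a = -4 - 104 = -108$)
$\frac{1}{a} = \frac{1}{-108} = - \frac{1}{108}$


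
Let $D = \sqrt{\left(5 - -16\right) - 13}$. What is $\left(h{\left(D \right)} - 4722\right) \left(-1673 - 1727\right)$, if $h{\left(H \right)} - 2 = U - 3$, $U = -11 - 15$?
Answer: $16146600$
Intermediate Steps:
$U = -26$ ($U = -11 - 15 = -26$)
$D = 2 \sqrt{2}$ ($D = \sqrt{\left(5 + 16\right) - 13} = \sqrt{21 - 13} = \sqrt{8} = 2 \sqrt{2} \approx 2.8284$)
$h{\left(H \right)} = -27$ ($h{\left(H \right)} = 2 - 29 = -27$)
$\left(h{\left(D \right)} - 4722\right) \left(-1673 - 1727\right) = \left(-27 - 4722\right) \left(-1673 - 1727\right) = \left(-4749\right) \left(-3400\right) = 16146600$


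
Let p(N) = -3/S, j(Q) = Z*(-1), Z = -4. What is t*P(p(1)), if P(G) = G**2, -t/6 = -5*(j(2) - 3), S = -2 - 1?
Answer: 30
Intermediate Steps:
S = -3
j(Q) = 4 (j(Q) = -4*(-1) = 4)
p(N) = 1 (p(N) = -3/(-3) = -3*(-1/3) = 1)
t = 30 (t = -(-30)*(4 - 3) = -(-30) = -6*(-5) = 30)
t*P(p(1)) = 30*1**2 = 30*1 = 30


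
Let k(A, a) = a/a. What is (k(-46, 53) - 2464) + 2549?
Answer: 86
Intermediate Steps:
k(A, a) = 1
(k(-46, 53) - 2464) + 2549 = (1 - 2464) + 2549 = -2463 + 2549 = 86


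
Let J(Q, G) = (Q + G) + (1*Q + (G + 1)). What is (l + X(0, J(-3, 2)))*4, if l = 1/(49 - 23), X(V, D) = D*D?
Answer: 54/13 ≈ 4.1538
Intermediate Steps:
J(Q, G) = 1 + 2*G + 2*Q (J(Q, G) = (G + Q) + (Q + (1 + G)) = (G + Q) + (1 + G + Q) = 1 + 2*G + 2*Q)
X(V, D) = D**2
l = 1/26 ≈ 0.038462
(l + X(0, J(-3, 2)))*4 = (1/26 + (1 + 2*2 + 2*(-3))**2)*4 = (1/26 + (1 + 4 - 6)**2)*4 = (1/26 + (-1)**2)*4 = (1/26 + 1)*4 = (27/26)*4 = 54/13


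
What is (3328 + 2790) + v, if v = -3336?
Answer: 2782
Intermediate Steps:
(3328 + 2790) + v = (3328 + 2790) - 3336 = 6118 - 3336 = 2782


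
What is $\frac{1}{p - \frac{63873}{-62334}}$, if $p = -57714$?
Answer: $- \frac{6926}{399720067} \approx -1.7327 \cdot 10^{-5}$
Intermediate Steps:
$\frac{1}{p - \frac{63873}{-62334}} = \frac{1}{-57714 - \frac{63873}{-62334}} = \frac{1}{-57714 - - \frac{7097}{6926}} = \frac{1}{-57714 + \frac{7097}{6926}} = \frac{1}{- \frac{399720067}{6926}} = - \frac{6926}{399720067}$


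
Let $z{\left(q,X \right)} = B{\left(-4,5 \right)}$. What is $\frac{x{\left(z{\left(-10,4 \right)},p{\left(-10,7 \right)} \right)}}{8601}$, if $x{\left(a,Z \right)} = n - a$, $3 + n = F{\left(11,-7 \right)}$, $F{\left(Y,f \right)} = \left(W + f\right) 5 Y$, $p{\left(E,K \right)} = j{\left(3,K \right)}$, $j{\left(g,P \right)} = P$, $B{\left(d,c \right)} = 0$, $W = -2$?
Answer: $- \frac{166}{2867} \approx -0.0579$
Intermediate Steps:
$p{\left(E,K \right)} = K$
$z{\left(q,X \right)} = 0$
$F{\left(Y,f \right)} = Y \left(-10 + 5 f\right)$ ($F{\left(Y,f \right)} = \left(-2 + f\right) 5 Y = \left(-10 + 5 f\right) Y = Y \left(-10 + 5 f\right)$)
$n = -498$ ($n = -3 + 5 \cdot 11 \left(-2 - 7\right) = -3 + 5 \cdot 11 \left(-9\right) = -3 - 495 = -498$)
$x{\left(a,Z \right)} = -498 - a$
$\frac{x{\left(z{\left(-10,4 \right)},p{\left(-10,7 \right)} \right)}}{8601} = \frac{-498 - 0}{8601} = \left(-498 + 0\right) \frac{1}{8601} = \left(-498\right) \frac{1}{8601} = - \frac{166}{2867}$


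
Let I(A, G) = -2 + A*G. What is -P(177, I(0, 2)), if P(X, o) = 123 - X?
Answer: 54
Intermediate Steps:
-P(177, I(0, 2)) = -(123 - 1*177) = -(123 - 177) = -1*(-54) = 54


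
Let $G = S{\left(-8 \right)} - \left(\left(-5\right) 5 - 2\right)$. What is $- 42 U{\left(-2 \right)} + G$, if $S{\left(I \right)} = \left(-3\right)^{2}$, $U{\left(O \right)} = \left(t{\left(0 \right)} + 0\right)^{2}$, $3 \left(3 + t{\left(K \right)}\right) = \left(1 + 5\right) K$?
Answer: $-342$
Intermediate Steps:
$t{\left(K \right)} = -3 + 2 K$ ($t{\left(K \right)} = -3 + \frac{\left(1 + 5\right) K}{3} = -3 + \frac{6 K}{3} = -3 + 2 K$)
$U{\left(O \right)} = 9$ ($U{\left(O \right)} = \left(\left(-3 + 2 \cdot 0\right) + 0\right)^{2} = \left(\left(-3 + 0\right) + 0\right)^{2} = \left(-3 + 0\right)^{2} = \left(-3\right)^{2} = 9$)
$S{\left(I \right)} = 9$
$G = 36$ ($G = 9 - \left(\left(-5\right) 5 - 2\right) = 9 - \left(-25 - 2\right) = 9 - -27 = 9 + 27 = 36$)
$- 42 U{\left(-2 \right)} + G = \left(-42\right) 9 + 36 = -378 + 36 = -342$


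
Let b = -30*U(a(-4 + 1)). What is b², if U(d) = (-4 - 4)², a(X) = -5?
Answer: 3686400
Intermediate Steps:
U(d) = 64 (U(d) = (-8)² = 64)
b = -1920 (b = -30*64 = -1920)
b² = (-1920)² = 3686400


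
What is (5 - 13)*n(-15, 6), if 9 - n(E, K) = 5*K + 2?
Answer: 184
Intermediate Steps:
n(E, K) = 7 - 5*K (n(E, K) = 9 - (5*K + 2) = 9 - (2 + 5*K) = 9 + (-2 - 5*K) = 7 - 5*K)
(5 - 13)*n(-15, 6) = (5 - 13)*(7 - 5*6) = -8*(7 - 30) = -8*(-23) = 184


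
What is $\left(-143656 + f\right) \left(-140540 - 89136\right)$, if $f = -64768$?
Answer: $47869990624$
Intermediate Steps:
$\left(-143656 + f\right) \left(-140540 - 89136\right) = \left(-143656 - 64768\right) \left(-140540 - 89136\right) = \left(-208424\right) \left(-229676\right) = 47869990624$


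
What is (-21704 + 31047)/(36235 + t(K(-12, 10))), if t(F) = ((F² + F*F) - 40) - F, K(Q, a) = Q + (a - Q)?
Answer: 9343/36385 ≈ 0.25678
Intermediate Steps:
K(Q, a) = a
t(F) = -40 - F + 2*F² (t(F) = ((F² + F²) - 40) - F = (2*F² - 40) - F = (-40 + 2*F²) - F = -40 - F + 2*F²)
(-21704 + 31047)/(36235 + t(K(-12, 10))) = (-21704 + 31047)/(36235 + (-40 - 1*10 + 2*10²)) = 9343/(36235 + (-40 - 10 + 2*100)) = 9343/(36235 + (-40 - 10 + 200)) = 9343/(36235 + 150) = 9343/36385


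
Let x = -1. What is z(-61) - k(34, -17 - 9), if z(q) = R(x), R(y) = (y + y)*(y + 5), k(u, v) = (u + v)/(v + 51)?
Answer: -208/25 ≈ -8.3200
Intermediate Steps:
k(u, v) = (u + v)/(51 + v)
R(y) = 2*y*(5 + y) (R(y) = (2*y)*(5 + y) = 2*y*(5 + y))
z(q) = -8 (z(q) = 2*(-1)*(5 - 1) = 2*(-1)*4 = -8)
z(-61) - k(34, -17 - 9) = -8 - (34 + (-17 - 9))/(51 + (-17 - 9)) = -8 - (34 - 26)/(51 - 26) = -8 - 8/25 = -208/25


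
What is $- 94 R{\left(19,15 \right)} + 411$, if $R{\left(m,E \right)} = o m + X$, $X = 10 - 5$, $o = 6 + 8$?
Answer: $-25063$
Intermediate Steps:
$o = 14$
$X = 5$
$R{\left(m,E \right)} = 5 + 14 m$ ($R{\left(m,E \right)} = 14 m + 5 = 5 + 14 m$)
$- 94 R{\left(19,15 \right)} + 411 = - 94 \left(5 + 14 \cdot 19\right) + 411 = - 94 \left(5 + 266\right) + 411 = \left(-94\right) 271 + 411 = -25474 + 411 = -25063$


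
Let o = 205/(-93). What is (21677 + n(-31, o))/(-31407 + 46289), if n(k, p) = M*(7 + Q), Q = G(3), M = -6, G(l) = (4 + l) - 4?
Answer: 21617/14882 ≈ 1.4526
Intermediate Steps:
G(l) = l
Q = 3
o = -205/93 (o = 205*(-1/93) = -205/93 ≈ -2.2043)
n(k, p) = -60 (n(k, p) = -6*(7 + 3) = -6*10 = -60)
(21677 + n(-31, o))/(-31407 + 46289) = (21677 - 60)/(-31407 + 46289) = 21617/14882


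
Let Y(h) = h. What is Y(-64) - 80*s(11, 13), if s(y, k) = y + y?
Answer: -1824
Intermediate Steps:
s(y, k) = 2*y
Y(-64) - 80*s(11, 13) = -64 - 80*2*11 = -64 - 80*22 = -64 - 1*1760 = -64 - 1760 = -1824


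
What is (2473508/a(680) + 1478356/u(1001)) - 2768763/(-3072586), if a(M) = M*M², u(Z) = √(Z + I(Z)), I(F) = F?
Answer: 109773469208461/120764920144000 + 67198*√2002/91 ≈ 33041.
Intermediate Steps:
u(Z) = √2*√Z (u(Z) = √(Z + Z) = √(2*Z) = √2*√Z)
a(M) = M³
(2473508/a(680) + 1478356/u(1001)) - 2768763/(-3072586) = (2473508/(680³) + 1478356/((√2*√1001))) - 2768763/(-3072586) = (2473508/314432000 + 1478356/(√2002)) - 2768763*(-1/3072586) = (2473508*(1/314432000) + 1478356*(√2002/2002)) + 2768763/3072586 = (618377/78608000 + 67198*√2002/91) + 2768763/3072586 = 109773469208461/120764920144000 + 67198*√2002/91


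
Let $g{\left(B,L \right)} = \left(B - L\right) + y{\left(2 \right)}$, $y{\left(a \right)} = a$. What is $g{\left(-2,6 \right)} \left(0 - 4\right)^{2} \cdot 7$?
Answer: $-672$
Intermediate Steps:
$g{\left(B,L \right)} = 2 + B - L$ ($g{\left(B,L \right)} = \left(B - L\right) + 2 = 2 + B - L$)
$g{\left(-2,6 \right)} \left(0 - 4\right)^{2} \cdot 7 = \left(2 - 2 - 6\right) \left(0 - 4\right)^{2} \cdot 7 = \left(2 - 2 - 6\right) \left(-4\right)^{2} \cdot 7 = \left(-6\right) 16 \cdot 7 = \left(-96\right) 7 = -672$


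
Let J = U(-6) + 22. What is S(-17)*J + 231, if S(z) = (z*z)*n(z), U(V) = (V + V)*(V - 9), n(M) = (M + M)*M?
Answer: 33742715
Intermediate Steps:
n(M) = 2*M² (n(M) = (2*M)*M = 2*M²)
U(V) = 2*V*(-9 + V) (U(V) = (2*V)*(-9 + V) = 2*V*(-9 + V))
S(z) = 2*z⁴ (S(z) = (z*z)*(2*z²) = z²*(2*z²) = 2*z⁴)
J = 202 (J = 2*(-6)*(-9 - 6) + 22 = 2*(-6)*(-15) + 22 = 180 + 22 = 202)
S(-17)*J + 231 = (2*(-17)⁴)*202 + 231 = (2*83521)*202 + 231 = 167042*202 + 231 = 33742484 + 231 = 33742715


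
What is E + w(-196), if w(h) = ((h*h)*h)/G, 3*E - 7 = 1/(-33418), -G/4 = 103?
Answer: 62913539937/3442054 ≈ 18278.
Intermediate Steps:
G = -412 (G = -4*103 = -412)
E = 77975/33418 (E = 7/3 + (⅓)/(-33418) = 7/3 + (⅓)*(-1/33418) = 7/3 - 1/100254 = 77975/33418 ≈ 2.3333)
w(h) = -h³/412 (w(h) = ((h*h)*h)/(-412) = (h²*h)*(-1/412) = h³*(-1/412) = -h³/412)
E + w(-196) = 77975/33418 - 1/412*(-196)³ = 77975/33418 - 1/412*(-7529536) = 77975/33418 + 1882384/103 = 62913539937/3442054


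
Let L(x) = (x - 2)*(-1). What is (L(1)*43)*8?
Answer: 344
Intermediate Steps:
L(x) = 2 - x (L(x) = (-2 + x)*(-1) = 2 - x)
(L(1)*43)*8 = ((2 - 1*1)*43)*8 = ((2 - 1)*43)*8 = (1*43)*8 = 43*8 = 344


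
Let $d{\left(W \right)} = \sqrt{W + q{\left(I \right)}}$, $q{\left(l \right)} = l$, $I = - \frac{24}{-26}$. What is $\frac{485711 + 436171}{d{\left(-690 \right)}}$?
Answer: $- \frac{153647 i \sqrt{116454}}{1493} \approx - 35119.0 i$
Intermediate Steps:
$I = \frac{12}{13}$ ($I = \left(-24\right) \left(- \frac{1}{26}\right) = \frac{12}{13} \approx 0.92308$)
$d{\left(W \right)} = \sqrt{\frac{12}{13} + W}$ ($d{\left(W \right)} = \sqrt{W + \frac{12}{13}} = \sqrt{\frac{12}{13} + W}$)
$\frac{485711 + 436171}{d{\left(-690 \right)}} = \frac{485711 + 436171}{\frac{1}{13} \sqrt{156 + 169 \left(-690\right)}} = \frac{921882}{\frac{1}{13} \sqrt{156 - 116610}} = \frac{921882}{\frac{1}{13} \sqrt{-116454}} = \frac{921882}{\frac{1}{13} i \sqrt{116454}} = 921882 \left(- \frac{i \sqrt{116454}}{8958}\right) = - \frac{153647 i \sqrt{116454}}{1493}$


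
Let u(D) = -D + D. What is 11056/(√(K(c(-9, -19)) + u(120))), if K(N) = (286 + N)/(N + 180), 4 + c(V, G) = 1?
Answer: 11056*√50091/283 ≈ 8743.6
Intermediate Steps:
c(V, G) = -3 (c(V, G) = -4 + 1 = -3)
u(D) = 0
K(N) = (286 + N)/(180 + N)
11056/(√(K(c(-9, -19)) + u(120))) = 11056/(√((286 - 3)/(180 - 3) + 0)) = 11056/(√(283/177 + 0)) = 11056/(√(283/177)) = 11056/((√50091/177)) = 11056*(√50091/283) = 11056*√50091/283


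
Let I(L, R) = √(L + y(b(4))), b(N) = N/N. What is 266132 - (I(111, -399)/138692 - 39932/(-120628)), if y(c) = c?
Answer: 8025732741/30157 - √7/34673 ≈ 2.6613e+5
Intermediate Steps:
b(N) = 1
I(L, R) = √(1 + L) (I(L, R) = √(L + 1) = √(1 + L))
266132 - (I(111, -399)/138692 - 39932/(-120628)) = 266132 - (√(1 + 111)/138692 - 39932/(-120628)) = 266132 - (√112*(1/138692) - 39932*(-1/120628)) = 266132 - ((4*√7)*(1/138692) + 9983/30157) = 266132 - (√7/34673 + 9983/30157) = 266132 - (9983/30157 + √7/34673) = 266132 + (-9983/30157 - √7/34673) = 8025732741/30157 - √7/34673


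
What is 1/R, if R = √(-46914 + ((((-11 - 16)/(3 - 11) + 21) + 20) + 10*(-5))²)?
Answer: -8*I*√3000471/3000471 ≈ -0.0046184*I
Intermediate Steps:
R = I*√3000471/8 (R = √(-46914 + (((-27/(-8) + 21) + 20) - 50)²) = √(-46914 + (((-27*(-⅛) + 21) + 20) - 50)²) = √(-46914 + (((27/8 + 21) + 20) - 50)²) = √(-46914 + ((195/8 + 20) - 50)²) = √(-46914 + (355/8 - 50)²) = √(-46914 + (-45/8)²) = √(-46914 + 2025/64) = √(-3000471/64) = I*√3000471/8 ≈ 216.52*I)
1/R = 1/(I*√3000471/8) = -8*I*√3000471/3000471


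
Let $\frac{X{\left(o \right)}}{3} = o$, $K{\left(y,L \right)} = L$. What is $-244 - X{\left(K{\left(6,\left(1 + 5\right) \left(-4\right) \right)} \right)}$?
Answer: $-172$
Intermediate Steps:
$X{\left(o \right)} = 3 o$
$-244 - X{\left(K{\left(6,\left(1 + 5\right) \left(-4\right) \right)} \right)} = -244 - 3 \left(1 + 5\right) \left(-4\right) = -244 - 3 \cdot 6 \left(-4\right) = -244 - 3 \left(-24\right) = -244 - -72 = -244 + 72 = -172$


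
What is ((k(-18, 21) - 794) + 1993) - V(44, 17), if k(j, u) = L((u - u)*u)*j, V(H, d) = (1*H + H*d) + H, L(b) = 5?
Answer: 273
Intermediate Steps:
V(H, d) = 2*H + H*d (V(H, d) = (H + H*d) + H = 2*H + H*d)
k(j, u) = 5*j
((k(-18, 21) - 794) + 1993) - V(44, 17) = ((5*(-18) - 794) + 1993) - 44*(2 + 17) = ((-90 - 794) + 1993) - 44*19 = (-884 + 1993) - 1*836 = 1109 - 836 = 273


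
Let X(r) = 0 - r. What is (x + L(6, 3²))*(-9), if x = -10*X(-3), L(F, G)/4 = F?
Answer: 54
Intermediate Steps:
L(F, G) = 4*F
X(r) = -r
x = -30 (x = -(-10)*(-3) = -10*3 = -30)
(x + L(6, 3²))*(-9) = (-30 + 4*6)*(-9) = (-30 + 24)*(-9) = -6*(-9) = 54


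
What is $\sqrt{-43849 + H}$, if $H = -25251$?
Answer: $10 i \sqrt{691} \approx 262.87 i$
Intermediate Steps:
$\sqrt{-43849 + H} = \sqrt{-43849 - 25251} = \sqrt{-69100} = 10 i \sqrt{691}$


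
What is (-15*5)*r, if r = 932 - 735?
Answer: -14775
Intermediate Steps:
r = 197
(-15*5)*r = -15*5*197 = -75*197 = -14775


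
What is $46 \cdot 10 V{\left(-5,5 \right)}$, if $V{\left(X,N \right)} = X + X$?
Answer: $-4600$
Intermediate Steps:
$V{\left(X,N \right)} = 2 X$
$46 \cdot 10 V{\left(-5,5 \right)} = 46 \cdot 10 \cdot 2 \left(-5\right) = 460 \left(-10\right) = -4600$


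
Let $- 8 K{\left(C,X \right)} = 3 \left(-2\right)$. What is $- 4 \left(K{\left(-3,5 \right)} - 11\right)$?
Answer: $41$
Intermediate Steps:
$K{\left(C,X \right)} = \frac{3}{4}$ ($K{\left(C,X \right)} = - \frac{3 \left(-2\right)}{8} = \left(- \frac{1}{8}\right) \left(-6\right) = \frac{3}{4}$)
$- 4 \left(K{\left(-3,5 \right)} - 11\right) = - 4 \left(\frac{3}{4} - 11\right) = \left(-4\right) \left(- \frac{41}{4}\right) = 41$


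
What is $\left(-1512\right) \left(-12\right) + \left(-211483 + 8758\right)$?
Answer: $-184581$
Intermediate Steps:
$\left(-1512\right) \left(-12\right) + \left(-211483 + 8758\right) = 18144 - 202725 = -184581$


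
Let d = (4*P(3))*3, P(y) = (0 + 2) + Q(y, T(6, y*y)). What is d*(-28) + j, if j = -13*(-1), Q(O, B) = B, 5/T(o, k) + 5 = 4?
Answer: 1021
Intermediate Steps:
T(o, k) = -5 (T(o, k) = 5/(-5 + 4) = 5/(-1) = 5*(-1) = -5)
P(y) = -3 (P(y) = (0 + 2) - 5 = 2 - 5 = -3)
d = -36 (d = (4*(-3))*3 = -12*3 = -36)
j = 13
d*(-28) + j = -36*(-28) + 13 = 1008 + 13 = 1021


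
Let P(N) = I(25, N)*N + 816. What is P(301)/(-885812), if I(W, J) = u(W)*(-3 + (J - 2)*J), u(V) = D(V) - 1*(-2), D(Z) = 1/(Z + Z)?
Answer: -684002299/11072650 ≈ -61.774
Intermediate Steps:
D(Z) = 1/(2*Z)
u(V) = 2 + 1/(2*V) (u(V) = 1/(2*V) - 1*(-2) = 1/(2*V) + 2 = 2 + 1/(2*V))
I(W, J) = (-3 + J*(-2 + J))*(2 + 1/(2*W)) (I(W, J) = (2 + 1/(2*W))*(-3 + (J - 2)*J) = (2 + 1/(2*W))*(-3 + (-2 + J)*J) = (2 + 1/(2*W))*(-3 + J*(-2 + J)) = (-3 + J*(-2 + J))*(2 + 1/(2*W)))
P(N) = 816 + N*(-303/50 - 101*N/25 + 101*N²/50) (P(N) = (-½*(1 + 4*25)*(3 - N² + 2*N)/25)*N + 816 = (-½*1/25*(1 + 100)*(3 - N² + 2*N))*N + 816 = (-½*1/25*101*(3 - N² + 2*N))*N + 816 = (-303/50 - 101*N/25 + 101*N²/50)*N + 816 = N*(-303/50 - 101*N/25 + 101*N²/50) + 816 = 816 + N*(-303/50 - 101*N/25 + 101*N²/50))
P(301)/(-885812) = (816 - 101/50*301*(3 - 1*301² + 2*301))/(-885812) = (816 - 101/50*301*(3 - 1*90601 + 602))*(-1/885812) = (816 - 101/50*301*(3 - 90601 + 602))*(-1/885812) = (816 - 101/50*301*(-89996))*(-1/885812) = (816 + 1367984198/25)*(-1/885812) = (1368004598/25)*(-1/885812) = -684002299/11072650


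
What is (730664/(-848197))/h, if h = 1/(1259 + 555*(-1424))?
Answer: 82362638072/121171 ≈ 6.7972e+5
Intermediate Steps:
h = -1/789061 (h = 1/(1259 - 790320) = 1/(-789061) = -1/789061 ≈ -1.2673e-6)
(730664/(-848197))/h = (730664/(-848197))/(-1/789061) = (730664*(-1/848197))*(-789061) = -730664/848197*(-789061) = 82362638072/121171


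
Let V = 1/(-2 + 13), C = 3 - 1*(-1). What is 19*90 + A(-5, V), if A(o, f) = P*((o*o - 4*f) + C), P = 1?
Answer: 19125/11 ≈ 1738.6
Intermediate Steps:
C = 4 (C = 3 + 1 = 4)
V = 1/11 ≈ 0.090909
A(o, f) = 4 + o**2 - 4*f (A(o, f) = 1*((o*o - 4*f) + 4) = 1*((o**2 - 4*f) + 4) = 1*(4 + o**2 - 4*f) = 4 + o**2 - 4*f)
19*90 + A(-5, V) = 19*90 + (4 + (-5)**2 - 4*1/11) = 1710 + (4 + 25 - 4/11) = 1710 + 315/11 = 19125/11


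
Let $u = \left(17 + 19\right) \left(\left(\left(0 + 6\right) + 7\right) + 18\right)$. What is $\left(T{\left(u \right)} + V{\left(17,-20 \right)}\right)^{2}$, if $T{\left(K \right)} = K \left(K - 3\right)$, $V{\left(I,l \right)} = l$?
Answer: $1542782599744$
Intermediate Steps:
$u = 1116$ ($u = 36 \left(\left(6 + 7\right) + 18\right) = 36 \left(13 + 18\right) = 36 \cdot 31 = 1116$)
$T{\left(K \right)} = K \left(-3 + K\right)$
$\left(T{\left(u \right)} + V{\left(17,-20 \right)}\right)^{2} = \left(1116 \left(-3 + 1116\right) - 20\right)^{2} = \left(1116 \cdot 1113 - 20\right)^{2} = \left(1242108 - 20\right)^{2} = 1242088^{2} = 1542782599744$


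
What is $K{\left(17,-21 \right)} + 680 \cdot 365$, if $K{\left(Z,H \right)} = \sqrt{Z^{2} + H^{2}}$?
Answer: $248200 + \sqrt{730} \approx 2.4823 \cdot 10^{5}$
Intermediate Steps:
$K{\left(Z,H \right)} = \sqrt{H^{2} + Z^{2}}$
$K{\left(17,-21 \right)} + 680 \cdot 365 = \sqrt{\left(-21\right)^{2} + 17^{2}} + 680 \cdot 365 = \sqrt{441 + 289} + 248200 = \sqrt{730} + 248200 = 248200 + \sqrt{730}$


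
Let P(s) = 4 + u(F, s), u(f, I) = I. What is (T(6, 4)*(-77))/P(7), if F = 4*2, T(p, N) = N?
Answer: -28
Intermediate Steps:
F = 8
P(s) = 4 + s
(T(6, 4)*(-77))/P(7) = (4*(-77))/(4 + 7) = -308/11 = -308*1/11 = -28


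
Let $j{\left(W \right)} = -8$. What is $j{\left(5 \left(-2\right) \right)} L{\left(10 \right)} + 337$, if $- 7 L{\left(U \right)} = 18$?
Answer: $\frac{2503}{7} \approx 357.57$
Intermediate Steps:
$L{\left(U \right)} = - \frac{18}{7}$ ($L{\left(U \right)} = \left(- \frac{1}{7}\right) 18 = - \frac{18}{7}$)
$j{\left(5 \left(-2\right) \right)} L{\left(10 \right)} + 337 = \left(-8\right) \left(- \frac{18}{7}\right) + 337 = \frac{144}{7} + 337 = \frac{2503}{7}$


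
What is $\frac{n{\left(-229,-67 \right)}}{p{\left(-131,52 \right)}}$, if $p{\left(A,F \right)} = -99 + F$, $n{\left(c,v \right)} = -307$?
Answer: $\frac{307}{47} \approx 6.5319$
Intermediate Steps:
$\frac{n{\left(-229,-67 \right)}}{p{\left(-131,52 \right)}} = - \frac{307}{-99 + 52} = - \frac{307}{-47} = \left(-307\right) \left(- \frac{1}{47}\right) = \frac{307}{47}$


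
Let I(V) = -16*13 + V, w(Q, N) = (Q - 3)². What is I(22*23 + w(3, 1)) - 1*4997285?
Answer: -4996987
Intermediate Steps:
w(Q, N) = (-3 + Q)²
I(V) = -208 + V
I(22*23 + w(3, 1)) - 1*4997285 = (-208 + (22*23 + (-3 + 3)²)) - 1*4997285 = (-208 + (506 + 0²)) - 4997285 = (-208 + (506 + 0)) - 4997285 = (-208 + 506) - 4997285 = 298 - 4997285 = -4996987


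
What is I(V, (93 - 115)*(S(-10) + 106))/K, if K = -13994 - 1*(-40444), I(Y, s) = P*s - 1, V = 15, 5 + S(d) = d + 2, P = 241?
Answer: -493087/26450 ≈ -18.642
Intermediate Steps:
S(d) = -3 + d (S(d) = -5 + (d + 2) = -5 + (2 + d) = -3 + d)
I(Y, s) = -1 + 241*s (I(Y, s) = 241*s - 1 = -1 + 241*s)
K = 26450 (K = -13994 + 40444 = 26450)
I(V, (93 - 115)*(S(-10) + 106))/K = (-1 + 241*((93 - 115)*((-3 - 10) + 106)))/26450 = (-1 + 241*(-22*(-13 + 106)))*(1/26450) = (-1 + 241*(-22*93))*(1/26450) = (-1 + 241*(-2046))*(1/26450) = (-1 - 493086)*(1/26450) = -493087*1/26450 = -493087/26450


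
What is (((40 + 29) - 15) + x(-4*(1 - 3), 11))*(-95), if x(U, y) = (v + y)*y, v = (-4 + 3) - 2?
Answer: -13490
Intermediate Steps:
v = -3 (v = -1 - 2 = -3)
x(U, y) = y*(-3 + y) (x(U, y) = (-3 + y)*y = y*(-3 + y))
(((40 + 29) - 15) + x(-4*(1 - 3), 11))*(-95) = (((40 + 29) - 15) + 11*(-3 + 11))*(-95) = ((69 - 15) + 11*8)*(-95) = (54 + 88)*(-95) = 142*(-95) = -13490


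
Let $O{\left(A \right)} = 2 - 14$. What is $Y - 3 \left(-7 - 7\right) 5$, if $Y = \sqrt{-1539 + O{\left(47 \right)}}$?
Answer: $210 + i \sqrt{1551} \approx 210.0 + 39.383 i$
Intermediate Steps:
$O{\left(A \right)} = -12$
$Y = i \sqrt{1551}$ ($Y = \sqrt{-1539 - 12} = \sqrt{-1551} = i \sqrt{1551} \approx 39.383 i$)
$Y - 3 \left(-7 - 7\right) 5 = i \sqrt{1551} - 3 \left(-7 - 7\right) 5 = i \sqrt{1551} - 3 \left(-14\right) 5 = i \sqrt{1551} - \left(-42\right) 5 = i \sqrt{1551} - -210 = i \sqrt{1551} + 210 = 210 + i \sqrt{1551}$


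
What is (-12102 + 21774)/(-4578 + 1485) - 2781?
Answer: -2870435/1031 ≈ -2784.1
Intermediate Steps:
(-12102 + 21774)/(-4578 + 1485) - 2781 = 9672/(-3093) - 2781 = 9672*(-1/3093) - 2781 = -3224/1031 - 2781 = -2870435/1031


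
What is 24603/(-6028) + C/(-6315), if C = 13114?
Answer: -234419137/38066820 ≈ -6.1581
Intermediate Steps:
24603/(-6028) + C/(-6315) = 24603/(-6028) + 13114/(-6315) = 24603*(-1/6028) + 13114*(-1/6315) = -24603/6028 - 13114/6315 = -234419137/38066820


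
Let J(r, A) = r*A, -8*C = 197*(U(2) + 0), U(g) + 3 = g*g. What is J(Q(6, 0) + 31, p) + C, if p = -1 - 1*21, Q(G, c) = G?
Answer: -6709/8 ≈ -838.63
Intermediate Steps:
U(g) = -3 + g**2 (U(g) = -3 + g*g = -3 + g**2)
p = -22 (p = -1 - 21 = -22)
C = -197/8 (C = -197*((-3 + 2**2) + 0)/8 = -197*((-3 + 4) + 0)/8 = -197*(1 + 0)/8 = -197/8 ≈ -24.625)
J(r, A) = A*r
J(Q(6, 0) + 31, p) + C = -22*(6 + 31) - 197/8 = -22*37 - 197/8 = -814 - 197/8 = -6709/8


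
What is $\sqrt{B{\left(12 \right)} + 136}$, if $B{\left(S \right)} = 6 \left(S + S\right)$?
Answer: $2 \sqrt{70} \approx 16.733$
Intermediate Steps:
$B{\left(S \right)} = 12 S$ ($B{\left(S \right)} = 6 \cdot 2 S = 12 S$)
$\sqrt{B{\left(12 \right)} + 136} = \sqrt{12 \cdot 12 + 136} = \sqrt{144 + 136} = \sqrt{280} = 2 \sqrt{70}$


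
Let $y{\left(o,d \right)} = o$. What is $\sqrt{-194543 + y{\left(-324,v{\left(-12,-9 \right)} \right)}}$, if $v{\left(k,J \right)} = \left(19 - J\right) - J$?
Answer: $i \sqrt{194867} \approx 441.44 i$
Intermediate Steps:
$v{\left(k,J \right)} = 19 - 2 J$
$\sqrt{-194543 + y{\left(-324,v{\left(-12,-9 \right)} \right)}} = \sqrt{-194543 - 324} = \sqrt{-194867} = i \sqrt{194867}$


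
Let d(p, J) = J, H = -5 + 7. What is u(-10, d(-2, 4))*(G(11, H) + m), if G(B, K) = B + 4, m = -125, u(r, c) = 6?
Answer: -660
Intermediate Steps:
H = 2
G(B, K) = 4 + B
u(-10, d(-2, 4))*(G(11, H) + m) = 6*((4 + 11) - 125) = 6*(15 - 125) = 6*(-110) = -660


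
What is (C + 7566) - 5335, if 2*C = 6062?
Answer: 5262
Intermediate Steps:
C = 3031 (C = (½)*6062 = 3031)
(C + 7566) - 5335 = (3031 + 7566) - 5335 = 10597 - 5335 = 5262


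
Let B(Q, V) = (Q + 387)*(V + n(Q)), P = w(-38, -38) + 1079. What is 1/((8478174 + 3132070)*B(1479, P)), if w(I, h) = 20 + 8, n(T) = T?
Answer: 1/56024953776144 ≈ 1.7849e-14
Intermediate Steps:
w(I, h) = 28
P = 1107 (P = 28 + 1079 = 1107)
B(Q, V) = (387 + Q)*(Q + V) (B(Q, V) = (Q + 387)*(V + Q) = (387 + Q)*(Q + V))
1/((8478174 + 3132070)*B(1479, P)) = 1/((8478174 + 3132070)*(1479² + 387*1479 + 387*1107 + 1479*1107)) = 1/(11610244*(2187441 + 572373 + 428409 + 1637253)) = (1/11610244)/4825476 = (1/11610244)*(1/4825476) = 1/56024953776144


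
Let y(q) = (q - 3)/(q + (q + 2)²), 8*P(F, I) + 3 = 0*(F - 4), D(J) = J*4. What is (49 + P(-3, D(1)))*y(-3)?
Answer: 1167/8 ≈ 145.88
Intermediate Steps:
D(J) = 4*J
P(F, I) = -3/8 (P(F, I) = -3/8 + (0*(F - 4))/8 = -3/8 + (0*(-4 + F))/8 = -3/8 + (⅛)*0 = -3/8 + 0 = -3/8)
y(q) = (-3 + q)/(q + (2 + q)²)
(49 + P(-3, D(1)))*y(-3) = (49 - 3/8)*((-3 - 3)/(-3 + (2 - 3)²)) = 389*(-6/(-3 + (-1)²))/8 = 389*(-6/(-3 + 1))/8 = 389*(-6/(-2))/8 = 389*(-½*(-6))/8 = (389/8)*3 = 1167/8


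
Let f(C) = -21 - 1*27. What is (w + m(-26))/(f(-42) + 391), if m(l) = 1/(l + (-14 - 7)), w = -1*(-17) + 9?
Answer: 1221/16121 ≈ 0.075740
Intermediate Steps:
f(C) = -48 (f(C) = -21 - 27 = -48)
w = 26 (w = 17 + 9 = 26)
m(l) = 1/(-21 + l) (m(l) = 1/(l - 21) = 1/(-21 + l))
(w + m(-26))/(f(-42) + 391) = (26 + 1/(-21 - 26))/(-48 + 391) = (26 + 1/(-47))/343 = (26 - 1/47)*(1/343) = (1221/47)*(1/343) = 1221/16121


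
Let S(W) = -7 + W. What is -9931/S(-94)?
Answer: 9931/101 ≈ 98.327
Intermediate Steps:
-9931/S(-94) = -9931/(-7 - 94) = -9931/(-101) = -9931*(-1/101) = 9931/101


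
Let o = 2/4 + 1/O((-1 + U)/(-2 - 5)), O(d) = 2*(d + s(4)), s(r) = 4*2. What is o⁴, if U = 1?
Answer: 6561/65536 ≈ 0.10011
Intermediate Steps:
s(r) = 8
O(d) = 16 + 2*d (O(d) = 2*(d + 8) = 2*(8 + d) = 16 + 2*d)
o = 9/16 (o = 2/4 + 1/(16 + 2*((-1 + 1)/(-2 - 5))) = 2*(¼) + 1/(16 + 2*(0/(-7))) = ½ + 1/(16 + 2*(0*(-⅐))) = ½ + 1/(16 + 2*0) = ½ + 1/(16 + 0) = ½ + 1/16 = 9/16 ≈ 0.56250)
o⁴ = (9/16)⁴ = 6561/65536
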